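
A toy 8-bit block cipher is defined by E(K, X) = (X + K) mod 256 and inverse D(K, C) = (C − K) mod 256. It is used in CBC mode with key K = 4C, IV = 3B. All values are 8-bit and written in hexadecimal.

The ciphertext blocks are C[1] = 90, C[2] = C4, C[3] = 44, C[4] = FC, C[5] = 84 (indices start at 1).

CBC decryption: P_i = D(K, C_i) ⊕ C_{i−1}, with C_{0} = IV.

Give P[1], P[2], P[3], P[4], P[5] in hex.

P[1] = 7F, P[2] = E8, P[3] = 3C, P[4] = F4, P[5] = C4

P[1]: D(K, 90) = 44; 44 ⊕ 3B = 7F.
P[2]: D(K, C4) = 78; 78 ⊕ 90 = E8.
P[3]: D(K, 44) = F8; F8 ⊕ C4 = 3C.
P[4]: D(K, FC) = B0; B0 ⊕ 44 = F4.
P[5]: D(K, 84) = 38; 38 ⊕ FC = C4.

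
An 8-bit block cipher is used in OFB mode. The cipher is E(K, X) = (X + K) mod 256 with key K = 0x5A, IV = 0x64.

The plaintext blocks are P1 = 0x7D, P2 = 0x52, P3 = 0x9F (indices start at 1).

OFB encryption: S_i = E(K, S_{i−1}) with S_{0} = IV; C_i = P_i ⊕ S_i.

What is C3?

C3 = 0xED

C1: S = E(K, 0x64) = 0xBE; 0x7D ⊕ 0xBE = 0xC3.
C2: S = E(K, 0xBE) = 0x18; 0x52 ⊕ 0x18 = 0x4A.
C3: S = E(K, 0x18) = 0x72; 0x9F ⊕ 0x72 = 0xED.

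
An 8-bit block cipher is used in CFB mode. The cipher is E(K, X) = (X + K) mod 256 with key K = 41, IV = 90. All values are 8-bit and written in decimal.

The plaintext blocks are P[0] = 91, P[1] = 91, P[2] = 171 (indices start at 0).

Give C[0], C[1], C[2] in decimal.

CFB encryption: C_i = P_i ⊕ E(K, C_{i−1}), with C_{−1} = IV.
C[0]: E(K, 90) = 131; 91 ⊕ 131 = 216.
C[1]: E(K, 216) = 1; 91 ⊕ 1 = 90.
C[2]: E(K, 90) = 131; 171 ⊕ 131 = 40.

C[0] = 216, C[1] = 90, C[2] = 40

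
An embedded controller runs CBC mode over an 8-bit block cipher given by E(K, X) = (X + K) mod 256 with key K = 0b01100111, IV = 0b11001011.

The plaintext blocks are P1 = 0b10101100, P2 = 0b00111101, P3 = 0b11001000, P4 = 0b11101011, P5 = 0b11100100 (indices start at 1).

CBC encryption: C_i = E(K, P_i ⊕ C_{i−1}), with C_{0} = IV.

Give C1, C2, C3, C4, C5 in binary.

C1 = 0b11001110, C2 = 0b01011010, C3 = 0b11111001, C4 = 0b01111001, C5 = 0b00000100

C1: P1 ⊕ 0b11001011 = 0b01100111; E(K, 0b01100111) = 0b11001110.
C2: P2 ⊕ 0b11001110 = 0b11110011; E(K, 0b11110011) = 0b01011010.
C3: P3 ⊕ 0b01011010 = 0b10010010; E(K, 0b10010010) = 0b11111001.
C4: P4 ⊕ 0b11111001 = 0b00010010; E(K, 0b00010010) = 0b01111001.
C5: P5 ⊕ 0b01111001 = 0b10011101; E(K, 0b10011101) = 0b00000100.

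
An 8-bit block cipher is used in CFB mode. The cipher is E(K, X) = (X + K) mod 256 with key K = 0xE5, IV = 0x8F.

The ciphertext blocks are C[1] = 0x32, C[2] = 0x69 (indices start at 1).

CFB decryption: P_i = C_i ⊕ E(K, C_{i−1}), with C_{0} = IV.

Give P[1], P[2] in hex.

P[1]: E(K, 0x8F) = 0x74; 0x32 ⊕ 0x74 = 0x46.
P[2]: E(K, 0x32) = 0x17; 0x69 ⊕ 0x17 = 0x7E.

P[1] = 0x46, P[2] = 0x7E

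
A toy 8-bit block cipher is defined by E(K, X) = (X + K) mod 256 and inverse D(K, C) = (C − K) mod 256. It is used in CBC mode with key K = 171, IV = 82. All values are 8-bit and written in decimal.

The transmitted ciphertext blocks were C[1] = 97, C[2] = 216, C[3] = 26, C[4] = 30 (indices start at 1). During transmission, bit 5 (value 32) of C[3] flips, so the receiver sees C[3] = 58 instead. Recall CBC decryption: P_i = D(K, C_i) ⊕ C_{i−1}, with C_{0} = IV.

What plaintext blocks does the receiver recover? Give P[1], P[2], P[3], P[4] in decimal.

P[1] = 228, P[2] = 76, P[3] = 87, P[4] = 73

Only C[3] changed, to 58. In CBC, a change in C_i garbles P_i and flips the same bit in P_{i+1}. Decrypting the received ciphertext:
P[1]: D(K, 97) = 182; 182 ⊕ 82 = 228.
P[2]: D(K, 216) = 45; 45 ⊕ 97 = 76.
P[3]: D(K, 58) = 143; 143 ⊕ 216 = 87.
P[4]: D(K, 30) = 115; 115 ⊕ 58 = 73.
Blocks that differ from the original plaintext: P[3], P[4].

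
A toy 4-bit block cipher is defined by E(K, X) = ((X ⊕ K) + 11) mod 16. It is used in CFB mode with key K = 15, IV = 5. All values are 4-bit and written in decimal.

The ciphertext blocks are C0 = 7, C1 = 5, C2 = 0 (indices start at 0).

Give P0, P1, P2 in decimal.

P0 = 2, P1 = 6, P2 = 5

CFB decryption: P_i = C_i ⊕ E(K, C_{i−1}), with C_{−1} = IV.
P0: E(K, 5) = 5; 7 ⊕ 5 = 2.
P1: E(K, 7) = 3; 5 ⊕ 3 = 6.
P2: E(K, 5) = 5; 0 ⊕ 5 = 5.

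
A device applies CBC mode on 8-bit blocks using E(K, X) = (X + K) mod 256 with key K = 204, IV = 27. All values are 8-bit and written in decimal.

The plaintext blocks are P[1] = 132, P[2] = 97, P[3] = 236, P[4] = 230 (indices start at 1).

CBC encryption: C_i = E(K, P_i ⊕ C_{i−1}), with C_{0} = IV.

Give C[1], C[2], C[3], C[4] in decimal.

C[1] = 107, C[2] = 214, C[3] = 6, C[4] = 172

C[1]: P[1] ⊕ 27 = 159; E(K, 159) = 107.
C[2]: P[2] ⊕ 107 = 10; E(K, 10) = 214.
C[3]: P[3] ⊕ 214 = 58; E(K, 58) = 6.
C[4]: P[4] ⊕ 6 = 224; E(K, 224) = 172.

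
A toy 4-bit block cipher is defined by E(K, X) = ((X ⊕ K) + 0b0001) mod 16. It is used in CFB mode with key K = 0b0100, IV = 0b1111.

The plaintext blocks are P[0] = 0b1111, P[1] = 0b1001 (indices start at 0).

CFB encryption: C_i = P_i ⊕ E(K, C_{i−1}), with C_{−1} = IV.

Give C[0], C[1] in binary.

C[0] = 0b0011, C[1] = 0b0001

C[0]: E(K, 0b1111) = 0b1100; 0b1111 ⊕ 0b1100 = 0b0011.
C[1]: E(K, 0b0011) = 0b1000; 0b1001 ⊕ 0b1000 = 0b0001.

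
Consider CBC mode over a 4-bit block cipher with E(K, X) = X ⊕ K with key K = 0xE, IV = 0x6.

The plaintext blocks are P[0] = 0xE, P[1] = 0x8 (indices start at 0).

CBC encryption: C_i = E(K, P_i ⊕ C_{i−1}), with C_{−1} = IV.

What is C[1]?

C[1] = 0x0

C[0]: P[0] ⊕ 0x6 = 0x8; E(K, 0x8) = 0x6.
C[1]: P[1] ⊕ 0x6 = 0xE; E(K, 0xE) = 0x0.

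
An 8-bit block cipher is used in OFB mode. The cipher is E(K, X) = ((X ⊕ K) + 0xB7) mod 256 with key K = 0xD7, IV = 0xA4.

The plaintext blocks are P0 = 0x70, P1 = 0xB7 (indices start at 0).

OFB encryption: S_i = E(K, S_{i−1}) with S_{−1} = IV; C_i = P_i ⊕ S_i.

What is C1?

C1 = 0x03

C0: S = E(K, 0xA4) = 0x2A; 0x70 ⊕ 0x2A = 0x5A.
C1: S = E(K, 0x2A) = 0xB4; 0xB7 ⊕ 0xB4 = 0x03.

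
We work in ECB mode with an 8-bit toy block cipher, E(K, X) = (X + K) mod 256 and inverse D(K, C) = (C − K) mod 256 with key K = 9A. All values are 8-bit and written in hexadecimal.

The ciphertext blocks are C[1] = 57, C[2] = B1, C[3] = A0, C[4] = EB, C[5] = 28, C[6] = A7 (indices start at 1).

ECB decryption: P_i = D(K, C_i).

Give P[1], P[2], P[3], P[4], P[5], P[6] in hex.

P[1] = BD, P[2] = 17, P[3] = 06, P[4] = 51, P[5] = 8E, P[6] = 0D

P[1]: D(K, 57) = BD.
P[2]: D(K, B1) = 17.
P[3]: D(K, A0) = 06.
P[4]: D(K, EB) = 51.
P[5]: D(K, 28) = 8E.
P[6]: D(K, A7) = 0D.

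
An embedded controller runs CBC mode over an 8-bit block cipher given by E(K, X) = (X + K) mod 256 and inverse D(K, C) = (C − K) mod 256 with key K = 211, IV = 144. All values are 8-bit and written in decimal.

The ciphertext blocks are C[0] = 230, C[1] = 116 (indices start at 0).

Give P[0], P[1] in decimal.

P[0] = 131, P[1] = 71

CBC decryption: P_i = D(K, C_i) ⊕ C_{i−1}, with C_{−1} = IV.
P[0]: D(K, 230) = 19; 19 ⊕ 144 = 131.
P[1]: D(K, 116) = 161; 161 ⊕ 230 = 71.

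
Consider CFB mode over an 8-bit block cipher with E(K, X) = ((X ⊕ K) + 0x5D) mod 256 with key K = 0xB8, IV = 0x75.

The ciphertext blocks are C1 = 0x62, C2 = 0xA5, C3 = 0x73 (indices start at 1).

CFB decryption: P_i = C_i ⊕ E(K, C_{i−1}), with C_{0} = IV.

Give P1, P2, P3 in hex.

P1: E(K, 0x75) = 0x2A; 0x62 ⊕ 0x2A = 0x48.
P2: E(K, 0x62) = 0x37; 0xA5 ⊕ 0x37 = 0x92.
P3: E(K, 0xA5) = 0x7A; 0x73 ⊕ 0x7A = 0x09.

P1 = 0x48, P2 = 0x92, P3 = 0x09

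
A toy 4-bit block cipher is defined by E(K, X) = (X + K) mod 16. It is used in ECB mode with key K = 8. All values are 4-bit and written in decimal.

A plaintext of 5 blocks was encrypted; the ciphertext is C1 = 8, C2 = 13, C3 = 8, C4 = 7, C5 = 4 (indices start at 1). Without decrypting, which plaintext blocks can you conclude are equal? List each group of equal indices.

P1 = P3

ECB encrypts each block independently with the same key, so equal ciphertext blocks imply equal plaintext blocks.
C1 = C3 = 8, so P1 = P3.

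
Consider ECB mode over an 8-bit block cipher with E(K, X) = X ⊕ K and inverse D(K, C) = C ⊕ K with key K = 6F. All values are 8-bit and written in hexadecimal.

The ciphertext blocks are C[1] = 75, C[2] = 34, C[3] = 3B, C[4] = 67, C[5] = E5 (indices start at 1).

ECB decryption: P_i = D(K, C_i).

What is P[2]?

P[2]: D(K, 34) = 5B.

P[2] = 5B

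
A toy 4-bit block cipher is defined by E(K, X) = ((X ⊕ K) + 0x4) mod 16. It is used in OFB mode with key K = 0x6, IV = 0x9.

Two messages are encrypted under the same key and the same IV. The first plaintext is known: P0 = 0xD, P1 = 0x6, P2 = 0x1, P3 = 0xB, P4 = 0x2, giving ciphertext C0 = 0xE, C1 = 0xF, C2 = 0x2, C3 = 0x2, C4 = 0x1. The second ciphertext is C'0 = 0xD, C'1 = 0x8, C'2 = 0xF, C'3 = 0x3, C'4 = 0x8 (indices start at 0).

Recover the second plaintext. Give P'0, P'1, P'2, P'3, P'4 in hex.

P'0 = 0xE, P'1 = 0x1, P'2 = 0xC, P'3 = 0xA, P'4 = 0xB

In OFB with a reused IV, both messages share the same keystream S_i, so C_i ⊕ C'_i = P_i ⊕ P'_i and thus P'_i = P_i ⊕ C_i ⊕ C'_i.
P'0: 0xD ⊕ 0xE ⊕ 0xD = 0xE.
P'1: 0x6 ⊕ 0xF ⊕ 0x8 = 0x1.
P'2: 0x1 ⊕ 0x2 ⊕ 0xF = 0xC.
P'3: 0xB ⊕ 0x2 ⊕ 0x3 = 0xA.
P'4: 0x2 ⊕ 0x1 ⊕ 0x8 = 0xB.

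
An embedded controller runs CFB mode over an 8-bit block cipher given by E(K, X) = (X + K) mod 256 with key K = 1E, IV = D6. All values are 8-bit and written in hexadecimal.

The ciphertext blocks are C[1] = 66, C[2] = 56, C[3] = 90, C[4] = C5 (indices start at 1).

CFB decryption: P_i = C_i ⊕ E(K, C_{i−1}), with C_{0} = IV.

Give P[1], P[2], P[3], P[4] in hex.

P[1]: E(K, D6) = F4; 66 ⊕ F4 = 92.
P[2]: E(K, 66) = 84; 56 ⊕ 84 = D2.
P[3]: E(K, 56) = 74; 90 ⊕ 74 = E4.
P[4]: E(K, 90) = AE; C5 ⊕ AE = 6B.

P[1] = 92, P[2] = D2, P[3] = E4, P[4] = 6B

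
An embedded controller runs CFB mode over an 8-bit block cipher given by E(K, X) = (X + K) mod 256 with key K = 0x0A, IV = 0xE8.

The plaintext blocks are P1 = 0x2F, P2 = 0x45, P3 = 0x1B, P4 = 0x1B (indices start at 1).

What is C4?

C4 = 0xDA

CFB encryption: C_i = P_i ⊕ E(K, C_{i−1}), with C_{0} = IV.
C1: E(K, 0xE8) = 0xF2; 0x2F ⊕ 0xF2 = 0xDD.
C2: E(K, 0xDD) = 0xE7; 0x45 ⊕ 0xE7 = 0xA2.
C3: E(K, 0xA2) = 0xAC; 0x1B ⊕ 0xAC = 0xB7.
C4: E(K, 0xB7) = 0xC1; 0x1B ⊕ 0xC1 = 0xDA.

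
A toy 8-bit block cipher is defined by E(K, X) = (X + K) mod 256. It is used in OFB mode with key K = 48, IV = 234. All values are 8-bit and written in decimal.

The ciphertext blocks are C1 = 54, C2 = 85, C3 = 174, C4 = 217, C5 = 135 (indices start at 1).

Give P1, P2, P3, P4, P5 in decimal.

OFB decryption: S_i = E(K, S_{i−1}) with S_{0} = IV; P_i = C_i ⊕ S_i.
P1: S = E(K, 234) = 26; 54 ⊕ 26 = 44.
P2: S = E(K, 26) = 74; 85 ⊕ 74 = 31.
P3: S = E(K, 74) = 122; 174 ⊕ 122 = 212.
P4: S = E(K, 122) = 170; 217 ⊕ 170 = 115.
P5: S = E(K, 170) = 218; 135 ⊕ 218 = 93.

P1 = 44, P2 = 31, P3 = 212, P4 = 115, P5 = 93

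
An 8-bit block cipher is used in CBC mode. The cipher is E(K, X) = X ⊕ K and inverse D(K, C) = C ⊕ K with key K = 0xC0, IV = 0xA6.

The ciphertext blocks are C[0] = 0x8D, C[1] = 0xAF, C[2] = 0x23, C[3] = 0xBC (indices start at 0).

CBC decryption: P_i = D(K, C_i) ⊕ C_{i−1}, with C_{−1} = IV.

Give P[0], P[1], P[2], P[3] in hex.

P[0]: D(K, 0x8D) = 0x4D; 0x4D ⊕ 0xA6 = 0xEB.
P[1]: D(K, 0xAF) = 0x6F; 0x6F ⊕ 0x8D = 0xE2.
P[2]: D(K, 0x23) = 0xE3; 0xE3 ⊕ 0xAF = 0x4C.
P[3]: D(K, 0xBC) = 0x7C; 0x7C ⊕ 0x23 = 0x5F.

P[0] = 0xEB, P[1] = 0xE2, P[2] = 0x4C, P[3] = 0x5F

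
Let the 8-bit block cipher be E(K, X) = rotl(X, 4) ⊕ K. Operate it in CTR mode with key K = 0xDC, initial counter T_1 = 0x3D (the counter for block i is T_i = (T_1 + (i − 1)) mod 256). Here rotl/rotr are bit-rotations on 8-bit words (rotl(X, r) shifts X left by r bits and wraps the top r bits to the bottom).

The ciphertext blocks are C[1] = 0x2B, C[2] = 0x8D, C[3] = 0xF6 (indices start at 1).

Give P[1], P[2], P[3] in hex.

P[1] = 0x24, P[2] = 0xB2, P[3] = 0xD9

CTR decryption: S_i = E(K, T_i) where T_i is the counter for block i; P_i = C_i ⊕ S_i.
P[1]: T = 0x3D, S = E(K, T) = 0x0F; 0x2B ⊕ 0x0F = 0x24.
P[2]: T = 0x3E, S = E(K, T) = 0x3F; 0x8D ⊕ 0x3F = 0xB2.
P[3]: T = 0x3F, S = E(K, T) = 0x2F; 0xF6 ⊕ 0x2F = 0xD9.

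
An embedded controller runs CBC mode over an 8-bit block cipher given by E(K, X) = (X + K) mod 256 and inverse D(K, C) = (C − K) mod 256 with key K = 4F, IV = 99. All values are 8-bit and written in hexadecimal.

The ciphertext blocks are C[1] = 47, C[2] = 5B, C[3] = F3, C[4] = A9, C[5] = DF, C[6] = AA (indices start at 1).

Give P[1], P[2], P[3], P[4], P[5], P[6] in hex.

CBC decryption: P_i = D(K, C_i) ⊕ C_{i−1}, with C_{0} = IV.
P[1]: D(K, 47) = F8; F8 ⊕ 99 = 61.
P[2]: D(K, 5B) = 0C; 0C ⊕ 47 = 4B.
P[3]: D(K, F3) = A4; A4 ⊕ 5B = FF.
P[4]: D(K, A9) = 5A; 5A ⊕ F3 = A9.
P[5]: D(K, DF) = 90; 90 ⊕ A9 = 39.
P[6]: D(K, AA) = 5B; 5B ⊕ DF = 84.

P[1] = 61, P[2] = 4B, P[3] = FF, P[4] = A9, P[5] = 39, P[6] = 84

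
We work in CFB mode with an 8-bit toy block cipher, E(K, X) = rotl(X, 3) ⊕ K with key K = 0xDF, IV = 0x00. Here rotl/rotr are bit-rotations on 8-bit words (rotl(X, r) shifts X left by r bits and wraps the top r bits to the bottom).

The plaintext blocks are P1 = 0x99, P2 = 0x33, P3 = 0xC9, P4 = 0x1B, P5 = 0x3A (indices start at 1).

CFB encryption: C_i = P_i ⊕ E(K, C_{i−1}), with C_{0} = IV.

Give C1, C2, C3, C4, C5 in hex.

C1: E(K, 0x00) = 0xDF; 0x99 ⊕ 0xDF = 0x46.
C2: E(K, 0x46) = 0xED; 0x33 ⊕ 0xED = 0xDE.
C3: E(K, 0xDE) = 0x29; 0xC9 ⊕ 0x29 = 0xE0.
C4: E(K, 0xE0) = 0xD8; 0x1B ⊕ 0xD8 = 0xC3.
C5: E(K, 0xC3) = 0xC1; 0x3A ⊕ 0xC1 = 0xFB.

C1 = 0x46, C2 = 0xDE, C3 = 0xE0, C4 = 0xC3, C5 = 0xFB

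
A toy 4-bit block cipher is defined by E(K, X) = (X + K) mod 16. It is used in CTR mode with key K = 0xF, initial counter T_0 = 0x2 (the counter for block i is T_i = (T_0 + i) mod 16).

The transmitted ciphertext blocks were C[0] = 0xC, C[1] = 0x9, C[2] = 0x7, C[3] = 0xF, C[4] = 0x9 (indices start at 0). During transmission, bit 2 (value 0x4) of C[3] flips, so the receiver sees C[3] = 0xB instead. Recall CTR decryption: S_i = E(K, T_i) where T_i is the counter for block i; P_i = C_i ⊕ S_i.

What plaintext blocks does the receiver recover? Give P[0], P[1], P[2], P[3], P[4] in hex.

P[0] = 0xD, P[1] = 0xB, P[2] = 0x4, P[3] = 0xF, P[4] = 0xC

Only C[3] changed, to 0xB. In CTR, a change in C_i flips the same bit in P_i only; the keystream is unaffected. Decrypting the received ciphertext:
P[0]: T = 0x2, S = E(K, T) = 0x1; 0xC ⊕ 0x1 = 0xD.
P[1]: T = 0x3, S = E(K, T) = 0x2; 0x9 ⊕ 0x2 = 0xB.
P[2]: T = 0x4, S = E(K, T) = 0x3; 0x7 ⊕ 0x3 = 0x4.
P[3]: T = 0x5, S = E(K, T) = 0x4; 0xB ⊕ 0x4 = 0xF.
P[4]: T = 0x6, S = E(K, T) = 0x5; 0x9 ⊕ 0x5 = 0xC.
Blocks that differ from the original plaintext: P[3].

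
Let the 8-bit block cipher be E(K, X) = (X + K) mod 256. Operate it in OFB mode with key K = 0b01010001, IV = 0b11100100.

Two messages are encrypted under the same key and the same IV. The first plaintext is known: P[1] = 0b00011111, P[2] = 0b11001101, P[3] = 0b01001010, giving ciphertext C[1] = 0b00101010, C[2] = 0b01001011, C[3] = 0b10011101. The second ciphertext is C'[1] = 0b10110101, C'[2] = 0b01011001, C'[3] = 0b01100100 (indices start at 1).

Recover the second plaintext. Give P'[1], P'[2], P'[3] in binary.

P'[1] = 0b10000000, P'[2] = 0b11011111, P'[3] = 0b10110011

In OFB with a reused IV, both messages share the same keystream S_i, so C_i ⊕ C'_i = P_i ⊕ P'_i and thus P'_i = P_i ⊕ C_i ⊕ C'_i.
P'[1]: 0b00011111 ⊕ 0b00101010 ⊕ 0b10110101 = 0b10000000.
P'[2]: 0b11001101 ⊕ 0b01001011 ⊕ 0b01011001 = 0b11011111.
P'[3]: 0b01001010 ⊕ 0b10011101 ⊕ 0b01100100 = 0b10110011.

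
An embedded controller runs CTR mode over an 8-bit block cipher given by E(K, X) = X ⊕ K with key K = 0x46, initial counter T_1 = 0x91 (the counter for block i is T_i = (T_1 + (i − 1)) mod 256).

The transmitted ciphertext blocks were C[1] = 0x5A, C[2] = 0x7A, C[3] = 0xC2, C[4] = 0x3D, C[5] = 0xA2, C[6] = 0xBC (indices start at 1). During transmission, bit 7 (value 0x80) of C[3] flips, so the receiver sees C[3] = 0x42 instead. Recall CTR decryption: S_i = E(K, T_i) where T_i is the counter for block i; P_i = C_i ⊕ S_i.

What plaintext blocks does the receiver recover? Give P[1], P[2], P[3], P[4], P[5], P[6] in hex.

Only C[3] changed, to 0x42. In CTR, a change in C_i flips the same bit in P_i only; the keystream is unaffected. Decrypting the received ciphertext:
P[1]: T = 0x91, S = E(K, T) = 0xD7; 0x5A ⊕ 0xD7 = 0x8D.
P[2]: T = 0x92, S = E(K, T) = 0xD4; 0x7A ⊕ 0xD4 = 0xAE.
P[3]: T = 0x93, S = E(K, T) = 0xD5; 0x42 ⊕ 0xD5 = 0x97.
P[4]: T = 0x94, S = E(K, T) = 0xD2; 0x3D ⊕ 0xD2 = 0xEF.
P[5]: T = 0x95, S = E(K, T) = 0xD3; 0xA2 ⊕ 0xD3 = 0x71.
P[6]: T = 0x96, S = E(K, T) = 0xD0; 0xBC ⊕ 0xD0 = 0x6C.
Blocks that differ from the original plaintext: P[3].

P[1] = 0x8D, P[2] = 0xAE, P[3] = 0x97, P[4] = 0xEF, P[5] = 0x71, P[6] = 0x6C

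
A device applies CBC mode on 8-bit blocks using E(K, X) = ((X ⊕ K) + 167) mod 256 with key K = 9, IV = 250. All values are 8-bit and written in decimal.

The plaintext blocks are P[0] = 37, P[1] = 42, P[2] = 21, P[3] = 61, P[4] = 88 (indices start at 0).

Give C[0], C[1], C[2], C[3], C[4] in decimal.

C[0] = 125, C[1] = 5, C[2] = 192, C[3] = 155, C[4] = 113

CBC encryption: C_i = E(K, P_i ⊕ C_{i−1}), with C_{−1} = IV.
C[0]: P[0] ⊕ 250 = 223; E(K, 223) = 125.
C[1]: P[1] ⊕ 125 = 87; E(K, 87) = 5.
C[2]: P[2] ⊕ 5 = 16; E(K, 16) = 192.
C[3]: P[3] ⊕ 192 = 253; E(K, 253) = 155.
C[4]: P[4] ⊕ 155 = 195; E(K, 195) = 113.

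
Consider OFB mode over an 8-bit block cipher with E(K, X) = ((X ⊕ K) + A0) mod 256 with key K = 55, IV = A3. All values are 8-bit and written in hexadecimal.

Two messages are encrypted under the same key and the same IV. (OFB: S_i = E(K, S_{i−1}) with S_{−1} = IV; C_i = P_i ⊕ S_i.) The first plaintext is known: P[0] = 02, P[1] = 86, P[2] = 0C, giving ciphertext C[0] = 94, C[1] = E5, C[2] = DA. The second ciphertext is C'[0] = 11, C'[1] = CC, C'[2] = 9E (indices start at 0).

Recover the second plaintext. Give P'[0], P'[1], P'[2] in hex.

In OFB with a reused IV, both messages share the same keystream S_i, so C_i ⊕ C'_i = P_i ⊕ P'_i and thus P'_i = P_i ⊕ C_i ⊕ C'_i.
P'[0]: 02 ⊕ 94 ⊕ 11 = 87.
P'[1]: 86 ⊕ E5 ⊕ CC = AF.
P'[2]: 0C ⊕ DA ⊕ 9E = 48.

P'[0] = 87, P'[1] = AF, P'[2] = 48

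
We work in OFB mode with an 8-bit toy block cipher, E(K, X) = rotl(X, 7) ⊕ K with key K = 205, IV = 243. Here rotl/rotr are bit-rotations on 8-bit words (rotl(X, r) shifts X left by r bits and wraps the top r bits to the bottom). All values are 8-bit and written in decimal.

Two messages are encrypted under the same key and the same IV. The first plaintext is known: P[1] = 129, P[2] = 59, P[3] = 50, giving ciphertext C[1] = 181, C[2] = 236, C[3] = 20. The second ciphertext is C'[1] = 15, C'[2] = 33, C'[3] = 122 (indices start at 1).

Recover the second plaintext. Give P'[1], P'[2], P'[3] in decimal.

P'[1] = 59, P'[2] = 246, P'[3] = 92

In OFB with a reused IV, both messages share the same keystream S_i, so C_i ⊕ C'_i = P_i ⊕ P'_i and thus P'_i = P_i ⊕ C_i ⊕ C'_i.
P'[1]: 129 ⊕ 181 ⊕ 15 = 59.
P'[2]: 59 ⊕ 236 ⊕ 33 = 246.
P'[3]: 50 ⊕ 20 ⊕ 122 = 92.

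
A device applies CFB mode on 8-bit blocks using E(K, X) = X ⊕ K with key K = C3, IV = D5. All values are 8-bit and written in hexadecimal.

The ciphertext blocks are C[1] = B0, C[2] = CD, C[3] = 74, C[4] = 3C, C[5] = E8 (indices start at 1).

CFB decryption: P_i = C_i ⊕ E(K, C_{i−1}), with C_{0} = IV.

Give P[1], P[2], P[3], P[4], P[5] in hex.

P[1] = A6, P[2] = BE, P[3] = 7A, P[4] = 8B, P[5] = 17

P[1]: E(K, D5) = 16; B0 ⊕ 16 = A6.
P[2]: E(K, B0) = 73; CD ⊕ 73 = BE.
P[3]: E(K, CD) = 0E; 74 ⊕ 0E = 7A.
P[4]: E(K, 74) = B7; 3C ⊕ B7 = 8B.
P[5]: E(K, 3C) = FF; E8 ⊕ FF = 17.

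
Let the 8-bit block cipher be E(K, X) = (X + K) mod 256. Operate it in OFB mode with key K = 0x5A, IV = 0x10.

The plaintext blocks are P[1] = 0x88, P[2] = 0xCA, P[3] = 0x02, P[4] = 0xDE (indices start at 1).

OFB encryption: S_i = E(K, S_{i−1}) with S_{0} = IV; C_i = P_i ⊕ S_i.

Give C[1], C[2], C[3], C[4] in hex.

C[1]: S = E(K, 0x10) = 0x6A; 0x88 ⊕ 0x6A = 0xE2.
C[2]: S = E(K, 0x6A) = 0xC4; 0xCA ⊕ 0xC4 = 0x0E.
C[3]: S = E(K, 0xC4) = 0x1E; 0x02 ⊕ 0x1E = 0x1C.
C[4]: S = E(K, 0x1E) = 0x78; 0xDE ⊕ 0x78 = 0xA6.

C[1] = 0xE2, C[2] = 0x0E, C[3] = 0x1C, C[4] = 0xA6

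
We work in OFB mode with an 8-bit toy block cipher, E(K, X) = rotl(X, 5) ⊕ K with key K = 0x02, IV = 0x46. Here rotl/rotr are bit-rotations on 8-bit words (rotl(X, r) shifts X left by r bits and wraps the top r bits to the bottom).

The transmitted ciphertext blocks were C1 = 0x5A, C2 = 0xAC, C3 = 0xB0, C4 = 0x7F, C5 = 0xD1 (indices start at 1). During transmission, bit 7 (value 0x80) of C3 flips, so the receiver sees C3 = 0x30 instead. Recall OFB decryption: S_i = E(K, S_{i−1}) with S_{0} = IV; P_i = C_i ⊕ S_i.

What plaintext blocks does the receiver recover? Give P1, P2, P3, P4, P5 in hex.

P1 = 0x90, P2 = 0xF7, P3 = 0x59, P4 = 0x50, P5 = 0x36

Only C3 changed, to 0x30. In OFB, a change in C_i flips the same bit in P_i only; the keystream is unaffected. Decrypting the received ciphertext:
P1: S = E(K, 0x46) = 0xCA; 0x5A ⊕ 0xCA = 0x90.
P2: S = E(K, 0xCA) = 0x5B; 0xAC ⊕ 0x5B = 0xF7.
P3: S = E(K, 0x5B) = 0x69; 0x30 ⊕ 0x69 = 0x59.
P4: S = E(K, 0x69) = 0x2F; 0x7F ⊕ 0x2F = 0x50.
P5: S = E(K, 0x2F) = 0xE7; 0xD1 ⊕ 0xE7 = 0x36.
Blocks that differ from the original plaintext: P3.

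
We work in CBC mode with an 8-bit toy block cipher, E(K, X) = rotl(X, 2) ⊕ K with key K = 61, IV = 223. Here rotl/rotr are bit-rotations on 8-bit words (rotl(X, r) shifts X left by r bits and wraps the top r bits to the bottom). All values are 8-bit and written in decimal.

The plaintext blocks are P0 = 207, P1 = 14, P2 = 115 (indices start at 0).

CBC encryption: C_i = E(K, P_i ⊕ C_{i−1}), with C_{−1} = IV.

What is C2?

C2 = 51

C0: P0 ⊕ 223 = 16; E(K, 16) = 125.
C1: P1 ⊕ 125 = 115; E(K, 115) = 240.
C2: P2 ⊕ 240 = 131; E(K, 131) = 51.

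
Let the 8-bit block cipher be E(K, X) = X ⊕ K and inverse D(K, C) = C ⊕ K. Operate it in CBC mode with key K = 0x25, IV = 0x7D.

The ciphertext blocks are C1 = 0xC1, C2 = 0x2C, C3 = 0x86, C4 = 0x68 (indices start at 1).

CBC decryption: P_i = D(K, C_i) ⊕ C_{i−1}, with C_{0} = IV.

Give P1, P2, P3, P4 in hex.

P1 = 0x99, P2 = 0xC8, P3 = 0x8F, P4 = 0xCB

P1: D(K, 0xC1) = 0xE4; 0xE4 ⊕ 0x7D = 0x99.
P2: D(K, 0x2C) = 0x09; 0x09 ⊕ 0xC1 = 0xC8.
P3: D(K, 0x86) = 0xA3; 0xA3 ⊕ 0x2C = 0x8F.
P4: D(K, 0x68) = 0x4D; 0x4D ⊕ 0x86 = 0xCB.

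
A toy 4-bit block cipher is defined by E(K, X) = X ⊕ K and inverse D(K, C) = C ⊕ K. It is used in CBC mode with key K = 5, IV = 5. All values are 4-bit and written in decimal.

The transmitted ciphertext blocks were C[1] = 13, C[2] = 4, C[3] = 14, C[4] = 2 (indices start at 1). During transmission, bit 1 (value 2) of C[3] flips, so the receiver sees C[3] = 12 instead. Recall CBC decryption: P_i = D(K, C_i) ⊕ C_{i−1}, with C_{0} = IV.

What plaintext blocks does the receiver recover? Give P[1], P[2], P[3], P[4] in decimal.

P[1] = 13, P[2] = 12, P[3] = 13, P[4] = 11

Only C[3] changed, to 12. In CBC, a change in C_i garbles P_i and flips the same bit in P_{i+1}. Decrypting the received ciphertext:
P[1]: D(K, 13) = 8; 8 ⊕ 5 = 13.
P[2]: D(K, 4) = 1; 1 ⊕ 13 = 12.
P[3]: D(K, 12) = 9; 9 ⊕ 4 = 13.
P[4]: D(K, 2) = 7; 7 ⊕ 12 = 11.
Blocks that differ from the original plaintext: P[3], P[4].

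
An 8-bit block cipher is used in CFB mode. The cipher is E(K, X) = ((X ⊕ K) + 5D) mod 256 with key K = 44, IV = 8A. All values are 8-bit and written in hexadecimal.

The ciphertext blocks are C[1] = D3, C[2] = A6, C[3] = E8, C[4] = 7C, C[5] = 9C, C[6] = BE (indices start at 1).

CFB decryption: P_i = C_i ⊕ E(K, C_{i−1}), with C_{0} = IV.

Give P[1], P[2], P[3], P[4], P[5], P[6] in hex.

P[1] = F8, P[2] = 52, P[3] = D7, P[4] = 75, P[5] = 09, P[6] = 8B

P[1]: E(K, 8A) = 2B; D3 ⊕ 2B = F8.
P[2]: E(K, D3) = F4; A6 ⊕ F4 = 52.
P[3]: E(K, A6) = 3F; E8 ⊕ 3F = D7.
P[4]: E(K, E8) = 09; 7C ⊕ 09 = 75.
P[5]: E(K, 7C) = 95; 9C ⊕ 95 = 09.
P[6]: E(K, 9C) = 35; BE ⊕ 35 = 8B.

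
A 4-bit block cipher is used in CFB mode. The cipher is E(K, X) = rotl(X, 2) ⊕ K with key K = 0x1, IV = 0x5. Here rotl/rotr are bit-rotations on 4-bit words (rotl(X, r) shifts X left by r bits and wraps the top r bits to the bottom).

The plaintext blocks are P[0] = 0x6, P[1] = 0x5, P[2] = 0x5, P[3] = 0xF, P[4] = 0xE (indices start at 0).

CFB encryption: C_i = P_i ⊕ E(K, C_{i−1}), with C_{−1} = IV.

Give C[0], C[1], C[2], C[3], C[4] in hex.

C[0]: E(K, 0x5) = 0x4; 0x6 ⊕ 0x4 = 0x2.
C[1]: E(K, 0x2) = 0x9; 0x5 ⊕ 0x9 = 0xC.
C[2]: E(K, 0xC) = 0x2; 0x5 ⊕ 0x2 = 0x7.
C[3]: E(K, 0x7) = 0xC; 0xF ⊕ 0xC = 0x3.
C[4]: E(K, 0x3) = 0xD; 0xE ⊕ 0xD = 0x3.

C[0] = 0x2, C[1] = 0xC, C[2] = 0x7, C[3] = 0x3, C[4] = 0x3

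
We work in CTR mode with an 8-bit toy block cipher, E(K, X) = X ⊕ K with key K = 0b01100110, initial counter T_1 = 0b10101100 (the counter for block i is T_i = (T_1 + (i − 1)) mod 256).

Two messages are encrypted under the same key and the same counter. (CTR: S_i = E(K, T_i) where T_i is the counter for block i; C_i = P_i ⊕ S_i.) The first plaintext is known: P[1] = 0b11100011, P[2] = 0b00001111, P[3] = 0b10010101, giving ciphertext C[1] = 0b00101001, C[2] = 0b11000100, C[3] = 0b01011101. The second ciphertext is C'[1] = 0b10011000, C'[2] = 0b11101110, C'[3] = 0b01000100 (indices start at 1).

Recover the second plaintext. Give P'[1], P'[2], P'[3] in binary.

P'[1] = 0b01010010, P'[2] = 0b00100101, P'[3] = 0b10001100

In CTR with a reused counter, both messages share the same keystream S_i, so C_i ⊕ C'_i = P_i ⊕ P'_i and thus P'_i = P_i ⊕ C_i ⊕ C'_i.
P'[1]: 0b11100011 ⊕ 0b00101001 ⊕ 0b10011000 = 0b01010010.
P'[2]: 0b00001111 ⊕ 0b11000100 ⊕ 0b11101110 = 0b00100101.
P'[3]: 0b10010101 ⊕ 0b01011101 ⊕ 0b01000100 = 0b10001100.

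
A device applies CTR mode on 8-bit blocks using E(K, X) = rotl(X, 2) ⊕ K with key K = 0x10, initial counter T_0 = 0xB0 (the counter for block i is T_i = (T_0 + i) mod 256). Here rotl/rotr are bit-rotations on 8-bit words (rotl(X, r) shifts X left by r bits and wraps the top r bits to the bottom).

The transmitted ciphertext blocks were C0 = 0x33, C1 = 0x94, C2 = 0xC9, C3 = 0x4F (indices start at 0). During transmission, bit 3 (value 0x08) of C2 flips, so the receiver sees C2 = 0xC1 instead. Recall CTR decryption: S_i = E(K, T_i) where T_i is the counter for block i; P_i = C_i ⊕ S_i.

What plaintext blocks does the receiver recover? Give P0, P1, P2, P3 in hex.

P0 = 0xE1, P1 = 0x42, P2 = 0x1B, P3 = 0x91

Only C2 changed, to 0xC1. In CTR, a change in C_i flips the same bit in P_i only; the keystream is unaffected. Decrypting the received ciphertext:
P0: T = 0xB0, S = E(K, T) = 0xD2; 0x33 ⊕ 0xD2 = 0xE1.
P1: T = 0xB1, S = E(K, T) = 0xD6; 0x94 ⊕ 0xD6 = 0x42.
P2: T = 0xB2, S = E(K, T) = 0xDA; 0xC1 ⊕ 0xDA = 0x1B.
P3: T = 0xB3, S = E(K, T) = 0xDE; 0x4F ⊕ 0xDE = 0x91.
Blocks that differ from the original plaintext: P2.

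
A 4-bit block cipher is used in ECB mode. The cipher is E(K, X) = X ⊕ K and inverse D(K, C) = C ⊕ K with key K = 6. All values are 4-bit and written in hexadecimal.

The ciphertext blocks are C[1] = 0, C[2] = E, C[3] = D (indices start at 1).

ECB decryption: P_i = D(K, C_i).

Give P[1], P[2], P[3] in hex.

P[1]: D(K, 0) = 6.
P[2]: D(K, E) = 8.
P[3]: D(K, D) = B.

P[1] = 6, P[2] = 8, P[3] = B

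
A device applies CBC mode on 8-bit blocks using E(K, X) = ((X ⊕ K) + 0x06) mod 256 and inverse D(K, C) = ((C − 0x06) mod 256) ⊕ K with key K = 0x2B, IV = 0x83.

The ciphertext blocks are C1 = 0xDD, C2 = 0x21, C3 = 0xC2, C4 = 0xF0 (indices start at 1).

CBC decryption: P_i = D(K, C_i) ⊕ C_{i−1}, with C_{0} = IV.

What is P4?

P4: D(K, 0xF0) = 0xC1; 0xC1 ⊕ 0xC2 = 0x03.

P4 = 0x03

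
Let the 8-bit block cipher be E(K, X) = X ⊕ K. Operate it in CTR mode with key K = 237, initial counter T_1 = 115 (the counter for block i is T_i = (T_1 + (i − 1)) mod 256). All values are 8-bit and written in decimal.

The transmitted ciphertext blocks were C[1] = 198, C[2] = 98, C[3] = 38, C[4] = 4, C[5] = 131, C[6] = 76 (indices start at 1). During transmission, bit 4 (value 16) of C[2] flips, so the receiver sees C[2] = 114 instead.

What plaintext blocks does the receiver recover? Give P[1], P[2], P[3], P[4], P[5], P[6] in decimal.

CTR decryption: S_i = E(K, T_i) where T_i is the counter for block i; P_i = C_i ⊕ S_i.
Only C[2] changed, to 114. In CTR, a change in C_i flips the same bit in P_i only; the keystream is unaffected. Decrypting the received ciphertext:
P[1]: T = 115, S = E(K, T) = 158; 198 ⊕ 158 = 88.
P[2]: T = 116, S = E(K, T) = 153; 114 ⊕ 153 = 235.
P[3]: T = 117, S = E(K, T) = 152; 38 ⊕ 152 = 190.
P[4]: T = 118, S = E(K, T) = 155; 4 ⊕ 155 = 159.
P[5]: T = 119, S = E(K, T) = 154; 131 ⊕ 154 = 25.
P[6]: T = 120, S = E(K, T) = 149; 76 ⊕ 149 = 217.
Blocks that differ from the original plaintext: P[2].

P[1] = 88, P[2] = 235, P[3] = 190, P[4] = 159, P[5] = 25, P[6] = 217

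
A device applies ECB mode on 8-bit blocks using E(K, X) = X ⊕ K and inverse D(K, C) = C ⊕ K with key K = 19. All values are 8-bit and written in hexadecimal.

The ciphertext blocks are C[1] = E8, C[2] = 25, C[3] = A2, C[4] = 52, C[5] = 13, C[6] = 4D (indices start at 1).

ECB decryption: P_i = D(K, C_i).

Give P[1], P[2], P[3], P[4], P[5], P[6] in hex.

P[1]: D(K, E8) = F1.
P[2]: D(K, 25) = 3C.
P[3]: D(K, A2) = BB.
P[4]: D(K, 52) = 4B.
P[5]: D(K, 13) = 0A.
P[6]: D(K, 4D) = 54.

P[1] = F1, P[2] = 3C, P[3] = BB, P[4] = 4B, P[5] = 0A, P[6] = 54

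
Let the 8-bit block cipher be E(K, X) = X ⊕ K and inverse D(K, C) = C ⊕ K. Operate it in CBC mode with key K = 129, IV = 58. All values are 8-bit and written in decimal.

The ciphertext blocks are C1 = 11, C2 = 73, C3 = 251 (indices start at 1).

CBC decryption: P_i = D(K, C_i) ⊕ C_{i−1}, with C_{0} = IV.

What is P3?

P3: D(K, 251) = 122; 122 ⊕ 73 = 51.

P3 = 51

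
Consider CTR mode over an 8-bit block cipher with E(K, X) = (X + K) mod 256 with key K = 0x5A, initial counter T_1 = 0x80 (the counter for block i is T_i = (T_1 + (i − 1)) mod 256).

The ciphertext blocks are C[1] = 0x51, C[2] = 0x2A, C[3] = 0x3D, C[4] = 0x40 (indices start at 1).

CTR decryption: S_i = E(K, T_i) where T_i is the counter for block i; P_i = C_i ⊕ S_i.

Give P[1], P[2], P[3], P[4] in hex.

P[1]: T = 0x80, S = E(K, T) = 0xDA; 0x51 ⊕ 0xDA = 0x8B.
P[2]: T = 0x81, S = E(K, T) = 0xDB; 0x2A ⊕ 0xDB = 0xF1.
P[3]: T = 0x82, S = E(K, T) = 0xDC; 0x3D ⊕ 0xDC = 0xE1.
P[4]: T = 0x83, S = E(K, T) = 0xDD; 0x40 ⊕ 0xDD = 0x9D.

P[1] = 0x8B, P[2] = 0xF1, P[3] = 0xE1, P[4] = 0x9D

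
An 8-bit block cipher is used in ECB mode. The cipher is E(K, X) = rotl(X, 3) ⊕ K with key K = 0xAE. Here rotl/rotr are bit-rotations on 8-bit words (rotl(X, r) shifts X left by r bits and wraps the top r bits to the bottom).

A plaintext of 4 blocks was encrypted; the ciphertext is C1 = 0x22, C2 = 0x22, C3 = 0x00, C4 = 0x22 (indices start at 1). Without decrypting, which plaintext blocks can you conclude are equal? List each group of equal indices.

P1 = P2 = P4

ECB encrypts each block independently with the same key, so equal ciphertext blocks imply equal plaintext blocks.
C1 = C2 = C4 = 0x22, so P1 = P2 = P4.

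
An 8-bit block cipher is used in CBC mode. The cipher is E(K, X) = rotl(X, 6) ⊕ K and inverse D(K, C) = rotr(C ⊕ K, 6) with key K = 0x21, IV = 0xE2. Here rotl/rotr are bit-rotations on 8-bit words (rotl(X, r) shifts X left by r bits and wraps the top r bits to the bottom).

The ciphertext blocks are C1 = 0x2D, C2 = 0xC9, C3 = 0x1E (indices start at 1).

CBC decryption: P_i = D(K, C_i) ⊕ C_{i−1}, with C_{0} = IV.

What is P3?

P3: D(K, 0x1E) = 0xFC; 0xFC ⊕ 0xC9 = 0x35.

P3 = 0x35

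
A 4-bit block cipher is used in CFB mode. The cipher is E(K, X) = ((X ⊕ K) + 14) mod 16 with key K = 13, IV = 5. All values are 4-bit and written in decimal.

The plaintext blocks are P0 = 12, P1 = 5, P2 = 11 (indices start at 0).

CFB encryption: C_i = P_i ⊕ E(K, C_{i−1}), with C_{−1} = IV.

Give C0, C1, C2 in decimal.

C0: E(K, 5) = 6; 12 ⊕ 6 = 10.
C1: E(K, 10) = 5; 5 ⊕ 5 = 0.
C2: E(K, 0) = 11; 11 ⊕ 11 = 0.

C0 = 10, C1 = 0, C2 = 0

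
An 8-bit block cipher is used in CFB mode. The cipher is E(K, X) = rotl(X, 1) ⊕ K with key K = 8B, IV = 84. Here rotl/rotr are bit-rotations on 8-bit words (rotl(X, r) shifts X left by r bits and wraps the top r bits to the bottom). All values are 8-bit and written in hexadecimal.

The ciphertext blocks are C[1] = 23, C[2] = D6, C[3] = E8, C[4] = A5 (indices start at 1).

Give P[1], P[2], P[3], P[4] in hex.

P[1] = A1, P[2] = 1B, P[3] = CE, P[4] = FF

CFB decryption: P_i = C_i ⊕ E(K, C_{i−1}), with C_{0} = IV.
P[1]: E(K, 84) = 82; 23 ⊕ 82 = A1.
P[2]: E(K, 23) = CD; D6 ⊕ CD = 1B.
P[3]: E(K, D6) = 26; E8 ⊕ 26 = CE.
P[4]: E(K, E8) = 5A; A5 ⊕ 5A = FF.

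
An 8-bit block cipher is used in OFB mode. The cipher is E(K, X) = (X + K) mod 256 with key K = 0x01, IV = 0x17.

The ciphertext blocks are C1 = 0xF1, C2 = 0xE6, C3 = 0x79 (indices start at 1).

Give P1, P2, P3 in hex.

P1 = 0xE9, P2 = 0xFF, P3 = 0x63

OFB decryption: S_i = E(K, S_{i−1}) with S_{0} = IV; P_i = C_i ⊕ S_i.
P1: S = E(K, 0x17) = 0x18; 0xF1 ⊕ 0x18 = 0xE9.
P2: S = E(K, 0x18) = 0x19; 0xE6 ⊕ 0x19 = 0xFF.
P3: S = E(K, 0x19) = 0x1A; 0x79 ⊕ 0x1A = 0x63.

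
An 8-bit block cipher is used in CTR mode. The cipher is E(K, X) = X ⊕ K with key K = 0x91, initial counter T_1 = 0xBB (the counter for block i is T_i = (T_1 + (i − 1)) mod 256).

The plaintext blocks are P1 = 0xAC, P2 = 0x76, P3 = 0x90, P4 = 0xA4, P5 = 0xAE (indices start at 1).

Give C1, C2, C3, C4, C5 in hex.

C1 = 0x86, C2 = 0x5B, C3 = 0xBC, C4 = 0x8B, C5 = 0x80

CTR encryption: S_i = E(K, T_i) where T_i is the counter for block i; C_i = P_i ⊕ S_i.
C1: T = 0xBB, S = E(K, T) = 0x2A; 0xAC ⊕ 0x2A = 0x86.
C2: T = 0xBC, S = E(K, T) = 0x2D; 0x76 ⊕ 0x2D = 0x5B.
C3: T = 0xBD, S = E(K, T) = 0x2C; 0x90 ⊕ 0x2C = 0xBC.
C4: T = 0xBE, S = E(K, T) = 0x2F; 0xA4 ⊕ 0x2F = 0x8B.
C5: T = 0xBF, S = E(K, T) = 0x2E; 0xAE ⊕ 0x2E = 0x80.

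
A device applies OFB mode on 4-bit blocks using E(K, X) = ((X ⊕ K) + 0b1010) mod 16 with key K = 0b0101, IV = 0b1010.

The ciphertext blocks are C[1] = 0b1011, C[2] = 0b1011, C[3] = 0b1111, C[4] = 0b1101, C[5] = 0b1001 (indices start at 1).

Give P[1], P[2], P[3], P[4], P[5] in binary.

OFB decryption: S_i = E(K, S_{i−1}) with S_{0} = IV; P_i = C_i ⊕ S_i.
P[1]: S = E(K, 0b1010) = 0b1001; 0b1011 ⊕ 0b1001 = 0b0010.
P[2]: S = E(K, 0b1001) = 0b0110; 0b1011 ⊕ 0b0110 = 0b1101.
P[3]: S = E(K, 0b0110) = 0b1101; 0b1111 ⊕ 0b1101 = 0b0010.
P[4]: S = E(K, 0b1101) = 0b0010; 0b1101 ⊕ 0b0010 = 0b1111.
P[5]: S = E(K, 0b0010) = 0b0001; 0b1001 ⊕ 0b0001 = 0b1000.

P[1] = 0b0010, P[2] = 0b1101, P[3] = 0b0010, P[4] = 0b1111, P[5] = 0b1000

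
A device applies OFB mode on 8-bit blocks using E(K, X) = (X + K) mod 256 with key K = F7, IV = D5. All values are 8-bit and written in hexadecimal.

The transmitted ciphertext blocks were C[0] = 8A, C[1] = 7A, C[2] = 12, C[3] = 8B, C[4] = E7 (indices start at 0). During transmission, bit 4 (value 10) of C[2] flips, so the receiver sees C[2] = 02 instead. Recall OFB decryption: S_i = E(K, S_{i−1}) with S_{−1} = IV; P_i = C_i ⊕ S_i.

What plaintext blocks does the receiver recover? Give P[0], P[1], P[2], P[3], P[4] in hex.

P[0] = 46, P[1] = B9, P[2] = B8, P[3] = 3A, P[4] = 4F

Only C[2] changed, to 02. In OFB, a change in C_i flips the same bit in P_i only; the keystream is unaffected. Decrypting the received ciphertext:
P[0]: S = E(K, D5) = CC; 8A ⊕ CC = 46.
P[1]: S = E(K, CC) = C3; 7A ⊕ C3 = B9.
P[2]: S = E(K, C3) = BA; 02 ⊕ BA = B8.
P[3]: S = E(K, BA) = B1; 8B ⊕ B1 = 3A.
P[4]: S = E(K, B1) = A8; E7 ⊕ A8 = 4F.
Blocks that differ from the original plaintext: P[2].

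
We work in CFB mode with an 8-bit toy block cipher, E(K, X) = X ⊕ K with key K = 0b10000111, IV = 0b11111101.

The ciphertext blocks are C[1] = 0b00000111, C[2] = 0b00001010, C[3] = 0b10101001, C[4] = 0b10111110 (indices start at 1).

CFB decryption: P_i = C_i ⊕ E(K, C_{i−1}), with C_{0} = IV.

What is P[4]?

P[4] = 0b10010000

P[4]: E(K, 0b10101001) = 0b00101110; 0b10111110 ⊕ 0b00101110 = 0b10010000.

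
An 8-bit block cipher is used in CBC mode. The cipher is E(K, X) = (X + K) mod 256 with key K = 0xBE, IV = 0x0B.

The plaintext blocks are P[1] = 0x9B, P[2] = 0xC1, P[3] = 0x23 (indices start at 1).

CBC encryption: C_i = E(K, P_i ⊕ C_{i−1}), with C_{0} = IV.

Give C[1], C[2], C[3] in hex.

C[1] = 0x4E, C[2] = 0x4D, C[3] = 0x2C

C[1]: P[1] ⊕ 0x0B = 0x90; E(K, 0x90) = 0x4E.
C[2]: P[2] ⊕ 0x4E = 0x8F; E(K, 0x8F) = 0x4D.
C[3]: P[3] ⊕ 0x4D = 0x6E; E(K, 0x6E) = 0x2C.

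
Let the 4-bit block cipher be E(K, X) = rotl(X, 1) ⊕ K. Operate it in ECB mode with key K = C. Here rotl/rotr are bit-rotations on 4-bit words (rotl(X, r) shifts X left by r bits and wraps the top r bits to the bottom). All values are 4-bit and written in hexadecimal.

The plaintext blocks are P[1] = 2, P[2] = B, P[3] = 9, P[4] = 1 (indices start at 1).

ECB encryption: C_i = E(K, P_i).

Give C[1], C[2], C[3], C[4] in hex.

C[1]: E(K, 2) = 8.
C[2]: E(K, B) = B.
C[3]: E(K, 9) = F.
C[4]: E(K, 1) = E.

C[1] = 8, C[2] = B, C[3] = F, C[4] = E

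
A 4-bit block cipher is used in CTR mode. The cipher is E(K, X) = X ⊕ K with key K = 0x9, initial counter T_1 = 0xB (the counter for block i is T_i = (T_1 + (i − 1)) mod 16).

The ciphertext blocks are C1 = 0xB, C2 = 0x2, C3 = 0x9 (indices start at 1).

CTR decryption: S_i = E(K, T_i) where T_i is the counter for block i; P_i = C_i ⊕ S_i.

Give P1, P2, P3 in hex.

P1: T = 0xB, S = E(K, T) = 0x2; 0xB ⊕ 0x2 = 0x9.
P2: T = 0xC, S = E(K, T) = 0x5; 0x2 ⊕ 0x5 = 0x7.
P3: T = 0xD, S = E(K, T) = 0x4; 0x9 ⊕ 0x4 = 0xD.

P1 = 0x9, P2 = 0x7, P3 = 0xD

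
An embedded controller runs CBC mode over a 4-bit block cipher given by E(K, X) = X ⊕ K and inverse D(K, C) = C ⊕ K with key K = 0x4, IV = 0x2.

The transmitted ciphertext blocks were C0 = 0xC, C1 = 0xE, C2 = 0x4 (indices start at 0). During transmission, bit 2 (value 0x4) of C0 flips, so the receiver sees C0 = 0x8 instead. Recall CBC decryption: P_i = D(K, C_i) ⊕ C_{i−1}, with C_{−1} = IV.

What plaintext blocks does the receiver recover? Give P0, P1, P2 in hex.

P0 = 0xE, P1 = 0x2, P2 = 0xE

Only C0 changed, to 0x8. In CBC, a change in C_i garbles P_i and flips the same bit in P_{i+1}. Decrypting the received ciphertext:
P0: D(K, 0x8) = 0xC; 0xC ⊕ 0x2 = 0xE.
P1: D(K, 0xE) = 0xA; 0xA ⊕ 0x8 = 0x2.
P2: D(K, 0x4) = 0x0; 0x0 ⊕ 0xE = 0xE.
Blocks that differ from the original plaintext: P0, P1.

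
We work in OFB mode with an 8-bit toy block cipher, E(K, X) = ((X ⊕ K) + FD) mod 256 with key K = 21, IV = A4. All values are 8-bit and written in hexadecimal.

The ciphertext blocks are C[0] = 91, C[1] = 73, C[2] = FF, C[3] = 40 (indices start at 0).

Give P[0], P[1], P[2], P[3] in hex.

OFB decryption: S_i = E(K, S_{i−1}) with S_{−1} = IV; P_i = C_i ⊕ S_i.
P[0]: S = E(K, A4) = 82; 91 ⊕ 82 = 13.
P[1]: S = E(K, 82) = A0; 73 ⊕ A0 = D3.
P[2]: S = E(K, A0) = 7E; FF ⊕ 7E = 81.
P[3]: S = E(K, 7E) = 5C; 40 ⊕ 5C = 1C.

P[0] = 13, P[1] = D3, P[2] = 81, P[3] = 1C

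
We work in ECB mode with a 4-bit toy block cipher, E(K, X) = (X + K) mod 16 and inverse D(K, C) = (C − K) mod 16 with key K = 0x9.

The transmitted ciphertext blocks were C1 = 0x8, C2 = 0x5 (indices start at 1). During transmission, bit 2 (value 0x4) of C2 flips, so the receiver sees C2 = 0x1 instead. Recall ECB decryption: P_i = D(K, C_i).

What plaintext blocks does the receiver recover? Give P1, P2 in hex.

P1 = 0xF, P2 = 0x8

Only C2 changed, to 0x1. In ECB, a change in C_i affects only P_i. Decrypting the received ciphertext:
P1: D(K, 0x8) = 0xF.
P2: D(K, 0x1) = 0x8.
Blocks that differ from the original plaintext: P2.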